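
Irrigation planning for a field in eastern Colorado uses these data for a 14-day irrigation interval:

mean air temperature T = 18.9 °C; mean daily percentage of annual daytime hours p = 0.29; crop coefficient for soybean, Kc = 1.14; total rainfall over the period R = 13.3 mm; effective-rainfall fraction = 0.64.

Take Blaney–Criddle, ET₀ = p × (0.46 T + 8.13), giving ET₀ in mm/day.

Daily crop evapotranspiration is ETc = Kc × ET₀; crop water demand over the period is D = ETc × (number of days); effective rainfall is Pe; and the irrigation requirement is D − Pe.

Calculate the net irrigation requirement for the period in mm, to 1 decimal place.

ET₀ = 0.29 × (0.46 × 18.9 + 8.13) = 0.29 × 16.824 = 4.8790 mm/d
ETc = Kc × ET₀ = 1.14 × 4.8790 = 5.5621 mm/d
Crop demand D = ETc × 14 d = 5.5621 × 14 = 77.869 mm
Pe = 0.64 × 13.3 = 8.512 mm
D − Pe = 77.869 − 8.512 = 69.357 mm

69.4 mm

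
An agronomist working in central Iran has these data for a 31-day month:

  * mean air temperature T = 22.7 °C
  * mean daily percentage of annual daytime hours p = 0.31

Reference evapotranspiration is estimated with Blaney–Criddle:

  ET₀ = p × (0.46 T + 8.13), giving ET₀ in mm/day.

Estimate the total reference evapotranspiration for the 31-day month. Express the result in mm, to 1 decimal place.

ET₀ = 0.31 × (0.46 × 22.7 + 8.13) = 0.31 × 18.572 = 5.7573 mm/d
Monthly total = 5.7573 × 31 = 178.476 mm

178.5 mm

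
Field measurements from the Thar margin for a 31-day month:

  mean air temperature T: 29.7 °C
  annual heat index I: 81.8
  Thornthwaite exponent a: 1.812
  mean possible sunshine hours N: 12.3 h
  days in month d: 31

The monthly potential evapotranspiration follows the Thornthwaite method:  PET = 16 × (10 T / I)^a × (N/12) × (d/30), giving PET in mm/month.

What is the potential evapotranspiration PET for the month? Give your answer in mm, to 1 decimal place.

175.3 mm

10T/I = 10 × 29.7 / 81.8 = 3.6308
(10T/I)^a = 3.6308^1.812 = 10.3449
Uncorrected PET = 16 × 10.3449 = 165.518 mm
Correction = (N/12)(d/30) = (12.3/12)(31/30) = 1.0592
PET = 165.518 × 1.0592 = 175.317 mm/month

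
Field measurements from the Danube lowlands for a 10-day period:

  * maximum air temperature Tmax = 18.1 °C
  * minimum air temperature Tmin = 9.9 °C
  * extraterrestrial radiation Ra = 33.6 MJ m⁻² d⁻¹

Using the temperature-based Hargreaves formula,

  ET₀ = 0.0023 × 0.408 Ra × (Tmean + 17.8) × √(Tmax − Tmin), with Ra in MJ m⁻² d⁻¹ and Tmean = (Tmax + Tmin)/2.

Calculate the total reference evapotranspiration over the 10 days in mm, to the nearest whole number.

29 mm

Tmean = (18.1 + 9.9)/2 = 14.00 °C
0.408 Ra = 0.408 × 33.6 = 13.7088 mm/d equivalent
ET₀ = 0.0023 × 13.7088 × (14.00 + 17.8) × √8.2 = 0.0023 × 13.7088 × 31.80 × 2.8636 = 2.8712 mm/d
Over 10 days: 2.8712 × 10 = 28.712 mm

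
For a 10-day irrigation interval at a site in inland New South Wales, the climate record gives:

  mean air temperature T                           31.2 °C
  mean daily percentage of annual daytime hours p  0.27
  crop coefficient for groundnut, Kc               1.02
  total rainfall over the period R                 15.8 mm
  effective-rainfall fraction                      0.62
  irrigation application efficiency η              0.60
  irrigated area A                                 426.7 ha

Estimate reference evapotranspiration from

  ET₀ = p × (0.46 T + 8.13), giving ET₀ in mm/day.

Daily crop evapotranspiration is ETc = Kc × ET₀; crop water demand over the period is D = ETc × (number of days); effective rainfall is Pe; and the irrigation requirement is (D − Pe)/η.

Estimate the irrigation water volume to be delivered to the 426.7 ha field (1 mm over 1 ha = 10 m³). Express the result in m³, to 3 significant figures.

371000 m³

ET₀ = 0.27 × (0.46 × 31.2 + 8.13) = 0.27 × 22.482 = 6.0701 mm/d
ETc = Kc × ET₀ = 1.02 × 6.0701 = 6.1915 mm/d
Crop demand D = ETc × 10 d = 6.1915 × 10 = 61.915 mm
Pe = 0.62 × 15.8 = 9.796 mm
D − Pe = 61.915 − 9.796 = 52.119 mm
Gross irrigation = 52.119 / 0.60 = 86.865 mm
Volume = 86.865 mm × 426.7 ha × 10 = 370653.0 m³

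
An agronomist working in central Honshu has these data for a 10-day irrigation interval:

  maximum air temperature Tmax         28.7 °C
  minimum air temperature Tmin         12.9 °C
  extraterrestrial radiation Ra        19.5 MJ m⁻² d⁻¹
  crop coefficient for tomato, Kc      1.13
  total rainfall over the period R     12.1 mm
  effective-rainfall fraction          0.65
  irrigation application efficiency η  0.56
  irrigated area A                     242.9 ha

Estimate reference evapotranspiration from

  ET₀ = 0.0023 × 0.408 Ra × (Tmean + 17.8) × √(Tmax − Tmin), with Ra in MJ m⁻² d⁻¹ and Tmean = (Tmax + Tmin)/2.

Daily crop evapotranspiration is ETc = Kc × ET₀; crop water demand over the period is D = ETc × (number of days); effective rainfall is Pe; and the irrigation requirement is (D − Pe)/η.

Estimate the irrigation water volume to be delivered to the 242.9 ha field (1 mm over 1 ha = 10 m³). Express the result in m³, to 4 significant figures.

Tmean = (28.7 + 12.9)/2 = 20.80 °C
0.408 Ra = 0.408 × 19.5 = 7.9560 mm/d equivalent
ET₀ = 0.0023 × 7.9560 × (20.80 + 17.8) × √15.8 = 0.0023 × 7.9560 × 38.60 × 3.9749 = 2.8076 mm/d
ETc = Kc × ET₀ = 1.13 × 2.8076 = 3.1726 mm/d
Crop demand D = ETc × 10 d = 3.1726 × 10 = 31.726 mm
Pe = 0.65 × 12.1 = 7.865 mm
D − Pe = 31.726 − 7.865 = 23.861 mm
Gross irrigation = 23.861 / 0.56 = 42.609 mm
Volume = 42.609 mm × 242.9 ha × 10 = 103497.3 m³

103500 m³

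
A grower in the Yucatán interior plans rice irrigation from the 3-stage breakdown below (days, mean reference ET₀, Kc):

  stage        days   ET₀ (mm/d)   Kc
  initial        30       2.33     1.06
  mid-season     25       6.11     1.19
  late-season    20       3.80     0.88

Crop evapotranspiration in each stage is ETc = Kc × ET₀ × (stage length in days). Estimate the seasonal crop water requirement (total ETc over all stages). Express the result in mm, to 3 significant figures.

initial: 1.06 × 2.33 × 30 = 74.09 mm
mid-season: 1.19 × 6.11 × 25 = 181.77 mm
late-season: 0.88 × 3.80 × 20 = 66.88 mm
Seasonal total = 322.74 mm

323 mm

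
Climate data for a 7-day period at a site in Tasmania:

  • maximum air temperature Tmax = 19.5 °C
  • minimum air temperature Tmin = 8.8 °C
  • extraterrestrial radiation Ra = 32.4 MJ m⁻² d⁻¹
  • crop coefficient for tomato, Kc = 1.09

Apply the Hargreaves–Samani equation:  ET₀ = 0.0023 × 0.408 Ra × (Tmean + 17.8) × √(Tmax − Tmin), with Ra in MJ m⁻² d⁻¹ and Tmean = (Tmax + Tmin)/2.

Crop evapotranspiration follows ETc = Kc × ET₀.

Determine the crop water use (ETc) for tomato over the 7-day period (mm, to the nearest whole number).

Tmean = (19.5 + 8.8)/2 = 14.15 °C
0.408 Ra = 0.408 × 32.4 = 13.2192 mm/d equivalent
ET₀ = 0.0023 × 13.2192 × (14.15 + 17.8) × √10.7 = 0.0023 × 13.2192 × 31.95 × 3.2711 = 3.1776 mm/d
ETc = Kc × ET₀ = 1.09 × 3.1776 = 3.4636 mm/d
Over 7 days: 3.4636 × 7 = 24.245 mm

24 mm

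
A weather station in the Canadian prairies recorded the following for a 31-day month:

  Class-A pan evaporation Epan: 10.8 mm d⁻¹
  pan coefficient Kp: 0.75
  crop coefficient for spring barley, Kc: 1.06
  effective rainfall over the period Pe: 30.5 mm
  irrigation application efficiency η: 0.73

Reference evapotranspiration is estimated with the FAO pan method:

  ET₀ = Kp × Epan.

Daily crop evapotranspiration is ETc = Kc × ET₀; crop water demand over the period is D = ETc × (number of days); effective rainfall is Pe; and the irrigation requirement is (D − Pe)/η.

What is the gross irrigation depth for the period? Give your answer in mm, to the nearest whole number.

ET₀ = 0.75 × 10.8 = 8.1000 mm/d
ETc = Kc × ET₀ = 1.06 × 8.1000 = 8.5860 mm/d
Crop demand D = ETc × 31 d = 8.5860 × 31 = 266.166 mm
D − Pe = 266.166 − 30.5 = 235.666 mm
Gross irrigation = 235.666 / 0.73 = 322.830 mm

323 mm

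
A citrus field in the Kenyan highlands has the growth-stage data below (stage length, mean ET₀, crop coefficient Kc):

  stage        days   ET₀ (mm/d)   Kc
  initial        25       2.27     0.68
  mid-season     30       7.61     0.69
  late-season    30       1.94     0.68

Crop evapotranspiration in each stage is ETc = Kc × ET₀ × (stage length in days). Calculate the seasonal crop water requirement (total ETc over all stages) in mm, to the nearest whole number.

236 mm

initial: 0.68 × 2.27 × 25 = 38.59 mm
mid-season: 0.69 × 7.61 × 30 = 157.53 mm
late-season: 0.68 × 1.94 × 30 = 39.58 mm
Seasonal total = 235.70 mm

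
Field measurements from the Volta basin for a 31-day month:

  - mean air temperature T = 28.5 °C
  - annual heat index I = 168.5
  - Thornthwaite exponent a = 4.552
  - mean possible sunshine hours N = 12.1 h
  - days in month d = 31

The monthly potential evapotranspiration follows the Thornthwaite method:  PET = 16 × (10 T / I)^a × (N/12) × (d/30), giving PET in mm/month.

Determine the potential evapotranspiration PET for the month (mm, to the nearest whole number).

10T/I = 10 × 28.5 / 168.5 = 1.6914
(10T/I)^a = 1.6914^4.552 = 10.9390
Uncorrected PET = 16 × 10.9390 = 175.024 mm
Correction = (N/12)(d/30) = (12.1/12)(31/30) = 1.0419
PET = 175.024 × 1.0419 = 182.358 mm/month

182 mm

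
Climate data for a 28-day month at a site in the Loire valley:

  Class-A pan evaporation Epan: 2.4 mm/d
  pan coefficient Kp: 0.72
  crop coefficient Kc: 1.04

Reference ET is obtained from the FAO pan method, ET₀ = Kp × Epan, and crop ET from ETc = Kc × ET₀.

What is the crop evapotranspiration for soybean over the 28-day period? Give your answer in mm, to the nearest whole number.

50 mm

ET₀ = 0.72 × 2.4 = 1.7280 mm/d
ETc = Kc × ET₀ = 1.04 × 1.7280 = 1.7971 mm/d
Over 28 days: 1.7971 × 28 = 50.319 mm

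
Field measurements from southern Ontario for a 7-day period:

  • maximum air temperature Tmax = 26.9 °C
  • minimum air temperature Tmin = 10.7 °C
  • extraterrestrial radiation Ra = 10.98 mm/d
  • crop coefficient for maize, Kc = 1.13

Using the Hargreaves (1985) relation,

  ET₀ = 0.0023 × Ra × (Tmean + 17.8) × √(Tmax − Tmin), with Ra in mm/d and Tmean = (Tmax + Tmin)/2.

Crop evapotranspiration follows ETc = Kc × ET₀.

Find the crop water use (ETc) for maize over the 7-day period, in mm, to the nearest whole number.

Tmean = (26.9 + 10.7)/2 = 18.80 °C
ET₀ = 0.0023 × 10.98 × (18.80 + 17.8) × √16.2 = 0.0023 × 10.98 × 36.60 × 4.0249 = 3.7202 mm/d
ETc = Kc × ET₀ = 1.13 × 3.7202 = 4.2038 mm/d
Over 7 days: 4.2038 × 7 = 29.427 mm

29 mm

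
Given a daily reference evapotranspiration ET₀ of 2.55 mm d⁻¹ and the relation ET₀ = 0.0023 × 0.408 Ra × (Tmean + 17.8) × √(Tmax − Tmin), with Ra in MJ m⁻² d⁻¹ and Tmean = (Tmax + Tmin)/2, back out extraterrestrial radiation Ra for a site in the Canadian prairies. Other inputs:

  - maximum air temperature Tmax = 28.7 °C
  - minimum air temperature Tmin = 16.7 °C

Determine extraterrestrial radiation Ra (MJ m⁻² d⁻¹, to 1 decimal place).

19.4 MJ m⁻² d⁻¹

Tmean = (28.7+16.7)/2 = 22.70 °C; ΔT = 12.0
Ra = ET₀ / [0.0023 × 0.408 × (Tmean+17.8) × √ΔT]
   = 2.55 / (0.0023 × 0.408 × 40.50 × 3.4641) = 19.369 MJ m⁻² d⁻¹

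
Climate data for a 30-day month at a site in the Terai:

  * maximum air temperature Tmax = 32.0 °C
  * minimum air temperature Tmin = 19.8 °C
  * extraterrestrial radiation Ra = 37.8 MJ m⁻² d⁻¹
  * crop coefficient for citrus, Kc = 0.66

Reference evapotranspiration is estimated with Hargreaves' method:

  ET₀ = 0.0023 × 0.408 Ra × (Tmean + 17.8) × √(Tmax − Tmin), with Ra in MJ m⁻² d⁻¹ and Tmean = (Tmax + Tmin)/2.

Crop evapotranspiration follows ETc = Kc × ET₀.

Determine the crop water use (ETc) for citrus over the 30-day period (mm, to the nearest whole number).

107 mm

Tmean = (32.0 + 19.8)/2 = 25.90 °C
0.408 Ra = 0.408 × 37.8 = 15.4224 mm/d equivalent
ET₀ = 0.0023 × 15.4224 × (25.90 + 17.8) × √12.2 = 0.0023 × 15.4224 × 43.70 × 3.4928 = 5.4142 mm/d
ETc = Kc × ET₀ = 0.66 × 5.4142 = 3.5734 mm/d
Over 30 days: 3.5734 × 30 = 107.202 mm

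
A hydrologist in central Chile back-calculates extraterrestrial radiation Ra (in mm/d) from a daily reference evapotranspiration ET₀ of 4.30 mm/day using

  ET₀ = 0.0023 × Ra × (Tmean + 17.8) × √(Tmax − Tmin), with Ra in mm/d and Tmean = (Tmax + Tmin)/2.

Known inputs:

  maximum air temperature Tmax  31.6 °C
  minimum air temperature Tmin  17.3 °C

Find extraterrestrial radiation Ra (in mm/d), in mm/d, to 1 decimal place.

11.7 mm/d

Tmean = 24.45 °C; √ΔT = 3.7815
Ra = ET₀ / [0.0023 × (Tmean+17.8) × √ΔT] = 4.30 / (0.0023 × 42.25 × 3.7815) = 11.702 mm/d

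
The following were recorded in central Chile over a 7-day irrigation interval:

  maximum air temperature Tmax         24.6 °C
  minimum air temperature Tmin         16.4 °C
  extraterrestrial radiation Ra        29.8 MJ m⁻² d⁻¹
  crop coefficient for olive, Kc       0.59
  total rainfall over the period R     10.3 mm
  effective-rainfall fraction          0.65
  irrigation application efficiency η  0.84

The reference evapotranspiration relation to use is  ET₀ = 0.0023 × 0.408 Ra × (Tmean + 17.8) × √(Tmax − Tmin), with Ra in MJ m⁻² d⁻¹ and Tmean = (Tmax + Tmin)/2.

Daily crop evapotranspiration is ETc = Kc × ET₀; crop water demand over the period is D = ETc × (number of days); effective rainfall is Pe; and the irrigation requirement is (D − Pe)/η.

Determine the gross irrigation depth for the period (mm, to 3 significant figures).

Tmean = (24.6 + 16.4)/2 = 20.50 °C
0.408 Ra = 0.408 × 29.8 = 12.1584 mm/d equivalent
ET₀ = 0.0023 × 12.1584 × (20.50 + 17.8) × √8.2 = 0.0023 × 12.1584 × 38.30 × 2.8636 = 3.0670 mm/d
ETc = Kc × ET₀ = 0.59 × 3.0670 = 1.8095 mm/d
Crop demand D = ETc × 7 d = 1.8095 × 7 = 12.667 mm
Pe = 0.65 × 10.3 = 6.695 mm
D − Pe = 12.667 − 6.695 = 5.972 mm
Gross irrigation = 5.972 / 0.84 = 7.110 mm

7.11 mm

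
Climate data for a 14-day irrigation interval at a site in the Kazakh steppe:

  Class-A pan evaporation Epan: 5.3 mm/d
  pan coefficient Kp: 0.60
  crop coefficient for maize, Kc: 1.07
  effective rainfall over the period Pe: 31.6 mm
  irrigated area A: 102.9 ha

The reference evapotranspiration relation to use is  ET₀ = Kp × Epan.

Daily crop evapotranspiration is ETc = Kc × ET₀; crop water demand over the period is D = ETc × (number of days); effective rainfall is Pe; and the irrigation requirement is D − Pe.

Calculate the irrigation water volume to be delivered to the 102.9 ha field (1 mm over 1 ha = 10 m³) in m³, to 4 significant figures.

16500 m³

ET₀ = 0.60 × 5.3 = 3.1800 mm/d
ETc = Kc × ET₀ = 1.07 × 3.1800 = 3.4026 mm/d
Crop demand D = ETc × 14 d = 3.4026 × 14 = 47.636 mm
D − Pe = 47.636 − 31.6 = 16.036 mm
Volume = 16.036 mm × 102.9 ha × 10 = 16501.0 m³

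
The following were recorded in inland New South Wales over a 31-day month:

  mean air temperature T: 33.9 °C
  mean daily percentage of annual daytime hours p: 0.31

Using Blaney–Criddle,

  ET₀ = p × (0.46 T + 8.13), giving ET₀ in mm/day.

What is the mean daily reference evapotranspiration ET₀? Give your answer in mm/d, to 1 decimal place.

ET₀ = 0.31 × (0.46 × 33.9 + 8.13) = 0.31 × 23.724 = 7.3544 mm/d

7.4 mm/d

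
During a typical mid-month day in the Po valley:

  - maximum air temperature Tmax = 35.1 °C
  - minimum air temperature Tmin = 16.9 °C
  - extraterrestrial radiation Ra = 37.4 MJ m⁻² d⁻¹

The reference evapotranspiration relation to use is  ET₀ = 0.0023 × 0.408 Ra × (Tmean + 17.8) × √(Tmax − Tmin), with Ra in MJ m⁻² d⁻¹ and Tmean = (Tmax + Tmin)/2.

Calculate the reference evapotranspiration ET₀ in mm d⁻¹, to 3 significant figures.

6.56 mm d⁻¹

Tmean = (35.1 + 16.9)/2 = 26.00 °C
0.408 Ra = 0.408 × 37.4 = 15.2592 mm/d equivalent
ET₀ = 0.0023 × 15.2592 × (26.00 + 17.8) × √18.2 = 0.0023 × 15.2592 × 43.80 × 4.2661 = 6.5579 mm/d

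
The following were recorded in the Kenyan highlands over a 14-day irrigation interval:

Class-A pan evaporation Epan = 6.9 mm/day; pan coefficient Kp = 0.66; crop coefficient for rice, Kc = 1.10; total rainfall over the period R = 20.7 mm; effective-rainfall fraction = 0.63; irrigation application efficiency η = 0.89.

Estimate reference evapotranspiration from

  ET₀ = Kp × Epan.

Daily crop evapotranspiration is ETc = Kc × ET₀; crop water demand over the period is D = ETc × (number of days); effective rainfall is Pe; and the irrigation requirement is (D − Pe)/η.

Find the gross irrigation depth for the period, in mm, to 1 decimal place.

ET₀ = 0.66 × 6.9 = 4.5540 mm/d
ETc = Kc × ET₀ = 1.10 × 4.5540 = 5.0094 mm/d
Crop demand D = ETc × 14 d = 5.0094 × 14 = 70.132 mm
Pe = 0.63 × 20.7 = 13.041 mm
D − Pe = 70.132 − 13.041 = 57.091 mm
Gross irrigation = 57.091 / 0.89 = 64.147 mm

64.1 mm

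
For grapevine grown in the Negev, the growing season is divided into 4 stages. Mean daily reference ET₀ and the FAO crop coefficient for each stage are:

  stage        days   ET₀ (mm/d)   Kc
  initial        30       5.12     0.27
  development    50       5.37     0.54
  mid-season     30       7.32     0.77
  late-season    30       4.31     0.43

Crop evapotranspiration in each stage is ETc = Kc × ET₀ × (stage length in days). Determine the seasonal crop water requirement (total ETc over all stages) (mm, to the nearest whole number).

411 mm

initial: 0.27 × 5.12 × 30 = 41.47 mm
development: 0.54 × 5.37 × 50 = 144.99 mm
mid-season: 0.77 × 7.32 × 30 = 169.09 mm
late-season: 0.43 × 4.31 × 30 = 55.60 mm
Seasonal total = 411.15 mm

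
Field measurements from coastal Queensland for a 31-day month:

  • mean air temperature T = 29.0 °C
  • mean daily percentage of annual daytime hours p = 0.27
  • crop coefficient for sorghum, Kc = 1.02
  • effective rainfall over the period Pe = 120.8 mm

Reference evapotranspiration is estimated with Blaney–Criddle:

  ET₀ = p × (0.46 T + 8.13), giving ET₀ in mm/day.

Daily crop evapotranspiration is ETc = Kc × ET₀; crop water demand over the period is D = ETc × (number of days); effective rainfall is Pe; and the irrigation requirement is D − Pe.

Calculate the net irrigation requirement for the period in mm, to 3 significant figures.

ET₀ = 0.27 × (0.46 × 29.0 + 8.13) = 0.27 × 21.470 = 5.7969 mm/d
ETc = Kc × ET₀ = 1.02 × 5.7969 = 5.9128 mm/d
Crop demand D = ETc × 31 d = 5.9128 × 31 = 183.297 mm
D − Pe = 183.297 − 120.8 = 62.497 mm

62.5 mm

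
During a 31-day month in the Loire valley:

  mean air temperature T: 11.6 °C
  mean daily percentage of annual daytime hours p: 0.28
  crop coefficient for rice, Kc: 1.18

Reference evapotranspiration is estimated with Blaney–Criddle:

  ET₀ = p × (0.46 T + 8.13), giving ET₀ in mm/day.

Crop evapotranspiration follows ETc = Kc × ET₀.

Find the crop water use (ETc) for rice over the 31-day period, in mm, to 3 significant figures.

138 mm

ET₀ = 0.28 × (0.46 × 11.6 + 8.13) = 0.28 × 13.466 = 3.7705 mm/d
ETc = Kc × ET₀ = 1.18 × 3.7705 = 4.4492 mm/d
Over 31 days: 4.4492 × 31 = 137.925 mm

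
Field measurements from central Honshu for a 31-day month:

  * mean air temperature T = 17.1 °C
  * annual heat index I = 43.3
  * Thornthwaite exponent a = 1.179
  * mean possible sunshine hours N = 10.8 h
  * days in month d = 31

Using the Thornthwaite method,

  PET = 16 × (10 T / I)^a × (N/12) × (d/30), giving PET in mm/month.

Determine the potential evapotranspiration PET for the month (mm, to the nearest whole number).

75 mm

10T/I = 10 × 17.1 / 43.3 = 3.9492
(10T/I)^a = 3.9492^1.179 = 5.0499
Uncorrected PET = 16 × 5.0499 = 80.798 mm
Correction = (N/12)(d/30) = (10.8/12)(31/30) = 0.9300
PET = 80.798 × 0.9300 = 75.142 mm/month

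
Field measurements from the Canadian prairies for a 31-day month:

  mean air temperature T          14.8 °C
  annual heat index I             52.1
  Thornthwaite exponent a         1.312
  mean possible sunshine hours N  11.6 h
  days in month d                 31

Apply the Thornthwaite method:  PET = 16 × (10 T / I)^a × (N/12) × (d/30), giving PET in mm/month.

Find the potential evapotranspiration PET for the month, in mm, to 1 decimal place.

10T/I = 10 × 14.8 / 52.1 = 2.8407
(10T/I)^a = 2.8407^1.312 = 3.9345
Uncorrected PET = 16 × 3.9345 = 62.952 mm
Correction = (N/12)(d/30) = (11.6/12)(31/30) = 0.9989
PET = 62.952 × 0.9989 = 62.883 mm/month

62.9 mm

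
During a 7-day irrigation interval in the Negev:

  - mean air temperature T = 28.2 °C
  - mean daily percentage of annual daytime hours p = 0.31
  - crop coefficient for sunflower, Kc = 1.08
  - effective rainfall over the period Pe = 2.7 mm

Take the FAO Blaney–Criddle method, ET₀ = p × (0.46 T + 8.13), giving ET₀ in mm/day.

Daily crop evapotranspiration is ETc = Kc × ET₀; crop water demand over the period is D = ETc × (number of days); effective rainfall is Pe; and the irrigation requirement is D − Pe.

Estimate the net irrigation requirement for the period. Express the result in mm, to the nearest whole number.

47 mm

ET₀ = 0.31 × (0.46 × 28.2 + 8.13) = 0.31 × 21.102 = 6.5416 mm/d
ETc = Kc × ET₀ = 1.08 × 6.5416 = 7.0649 mm/d
Crop demand D = ETc × 7 d = 7.0649 × 7 = 49.454 mm
D − Pe = 49.454 − 2.7 = 46.754 mm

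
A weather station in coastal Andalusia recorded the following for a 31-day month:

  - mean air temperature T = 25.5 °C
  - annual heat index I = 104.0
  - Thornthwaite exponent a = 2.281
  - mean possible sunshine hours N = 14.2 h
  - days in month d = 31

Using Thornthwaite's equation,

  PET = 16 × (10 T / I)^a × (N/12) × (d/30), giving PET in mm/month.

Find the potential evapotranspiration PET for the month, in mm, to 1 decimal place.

151.3 mm

10T/I = 10 × 25.5 / 104.0 = 2.4519
(10T/I)^a = 2.4519^2.281 = 7.7349
Uncorrected PET = 16 × 7.7349 = 123.758 mm
Correction = (N/12)(d/30) = (14.2/12)(31/30) = 1.2228
PET = 123.758 × 1.2228 = 151.331 mm/month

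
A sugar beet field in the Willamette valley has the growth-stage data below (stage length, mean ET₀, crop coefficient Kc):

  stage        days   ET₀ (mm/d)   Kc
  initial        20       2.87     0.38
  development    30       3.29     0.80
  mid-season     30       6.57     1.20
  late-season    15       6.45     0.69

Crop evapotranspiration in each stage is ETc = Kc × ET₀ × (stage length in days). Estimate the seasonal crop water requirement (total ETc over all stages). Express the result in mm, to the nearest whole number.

initial: 0.38 × 2.87 × 20 = 21.81 mm
development: 0.80 × 3.29 × 30 = 78.96 mm
mid-season: 1.20 × 6.57 × 30 = 236.52 mm
late-season: 0.69 × 6.45 × 15 = 66.76 mm
Seasonal total = 404.05 mm

404 mm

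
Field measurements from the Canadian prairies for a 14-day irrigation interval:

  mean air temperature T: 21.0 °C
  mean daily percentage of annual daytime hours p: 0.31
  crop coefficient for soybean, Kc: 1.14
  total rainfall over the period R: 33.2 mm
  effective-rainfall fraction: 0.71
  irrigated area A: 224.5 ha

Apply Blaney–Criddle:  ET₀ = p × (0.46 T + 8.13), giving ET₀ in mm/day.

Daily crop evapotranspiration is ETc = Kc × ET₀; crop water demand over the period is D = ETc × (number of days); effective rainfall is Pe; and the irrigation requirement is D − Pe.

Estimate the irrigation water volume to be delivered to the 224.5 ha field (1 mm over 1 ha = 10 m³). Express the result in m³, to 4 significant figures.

ET₀ = 0.31 × (0.46 × 21.0 + 8.13) = 0.31 × 17.790 = 5.5149 mm/d
ETc = Kc × ET₀ = 1.14 × 5.5149 = 6.2870 mm/d
Crop demand D = ETc × 14 d = 6.2870 × 14 = 88.018 mm
Pe = 0.71 × 33.2 = 23.572 mm
D − Pe = 88.018 − 23.572 = 64.446 mm
Volume = 64.446 mm × 224.5 ha × 10 = 144681.3 m³

144700 m³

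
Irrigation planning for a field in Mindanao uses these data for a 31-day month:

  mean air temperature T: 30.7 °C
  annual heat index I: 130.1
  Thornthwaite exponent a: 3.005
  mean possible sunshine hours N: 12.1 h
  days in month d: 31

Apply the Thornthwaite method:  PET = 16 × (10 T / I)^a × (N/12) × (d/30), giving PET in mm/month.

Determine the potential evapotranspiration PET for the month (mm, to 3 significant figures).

220 mm

10T/I = 10 × 30.7 / 130.1 = 2.3597
(10T/I)^a = 2.3597^3.005 = 13.1958
Uncorrected PET = 16 × 13.1958 = 211.133 mm
Correction = (N/12)(d/30) = (12.1/12)(31/30) = 1.0419
PET = 211.133 × 1.0419 = 219.979 mm/month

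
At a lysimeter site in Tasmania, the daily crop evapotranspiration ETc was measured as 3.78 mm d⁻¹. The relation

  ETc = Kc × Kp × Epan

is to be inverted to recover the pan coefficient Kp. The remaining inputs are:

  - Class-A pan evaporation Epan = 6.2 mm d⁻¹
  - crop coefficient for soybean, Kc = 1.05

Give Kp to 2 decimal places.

ETc = Kc × Kp × Epan  ⇒  Kp = ETc / (Kc × Epan)
Kp = 3.78 / (1.05 × 6.2) = 3.78 / 6.510 = 0.5806

0.58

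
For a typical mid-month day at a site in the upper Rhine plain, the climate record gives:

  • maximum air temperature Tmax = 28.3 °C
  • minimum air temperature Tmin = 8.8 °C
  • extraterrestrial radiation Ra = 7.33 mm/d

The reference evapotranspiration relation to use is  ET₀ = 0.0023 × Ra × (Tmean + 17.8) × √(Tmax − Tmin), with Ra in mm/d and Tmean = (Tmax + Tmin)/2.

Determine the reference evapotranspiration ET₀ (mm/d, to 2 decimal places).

2.71 mm/d

Tmean = (28.3 + 8.8)/2 = 18.55 °C
ET₀ = 0.0023 × 7.33 × (18.55 + 17.8) × √19.5 = 0.0023 × 7.33 × 36.35 × 4.4159 = 2.7062 mm/d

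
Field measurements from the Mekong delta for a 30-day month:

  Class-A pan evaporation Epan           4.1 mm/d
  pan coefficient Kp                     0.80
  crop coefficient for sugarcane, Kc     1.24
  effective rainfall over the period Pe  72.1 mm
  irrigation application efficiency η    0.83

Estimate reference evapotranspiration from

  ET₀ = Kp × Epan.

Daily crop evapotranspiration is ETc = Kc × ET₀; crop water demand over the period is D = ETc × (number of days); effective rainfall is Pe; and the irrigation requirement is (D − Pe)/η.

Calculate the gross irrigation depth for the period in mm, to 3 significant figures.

60.1 mm

ET₀ = 0.80 × 4.1 = 3.2800 mm/d
ETc = Kc × ET₀ = 1.24 × 3.2800 = 4.0672 mm/d
Crop demand D = ETc × 30 d = 4.0672 × 30 = 122.016 mm
D − Pe = 122.016 − 72.1 = 49.916 mm
Gross irrigation = 49.916 / 0.83 = 60.140 mm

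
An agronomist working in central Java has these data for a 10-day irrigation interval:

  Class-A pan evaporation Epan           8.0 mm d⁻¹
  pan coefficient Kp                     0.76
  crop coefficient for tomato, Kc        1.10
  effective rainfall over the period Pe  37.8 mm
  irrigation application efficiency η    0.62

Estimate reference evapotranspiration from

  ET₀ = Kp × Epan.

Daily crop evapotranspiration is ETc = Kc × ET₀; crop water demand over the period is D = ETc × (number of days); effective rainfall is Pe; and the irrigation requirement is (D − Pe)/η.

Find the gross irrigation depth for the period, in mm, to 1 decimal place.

ET₀ = 0.76 × 8.0 = 6.0800 mm/d
ETc = Kc × ET₀ = 1.10 × 6.0800 = 6.6880 mm/d
Crop demand D = ETc × 10 d = 6.6880 × 10 = 66.880 mm
D − Pe = 66.880 − 37.8 = 29.080 mm
Gross irrigation = 29.080 / 0.62 = 46.903 mm

46.9 mm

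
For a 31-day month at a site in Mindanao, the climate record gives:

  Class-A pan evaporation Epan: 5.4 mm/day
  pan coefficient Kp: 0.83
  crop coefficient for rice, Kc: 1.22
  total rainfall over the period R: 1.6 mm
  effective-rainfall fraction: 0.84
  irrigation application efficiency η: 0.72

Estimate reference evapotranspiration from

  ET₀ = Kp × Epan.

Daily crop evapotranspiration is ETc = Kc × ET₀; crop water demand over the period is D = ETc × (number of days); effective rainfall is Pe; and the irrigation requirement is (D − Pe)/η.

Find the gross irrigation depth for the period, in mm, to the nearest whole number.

234 mm

ET₀ = 0.83 × 5.4 = 4.4820 mm/d
ETc = Kc × ET₀ = 1.22 × 4.4820 = 5.4680 mm/d
Crop demand D = ETc × 31 d = 5.4680 × 31 = 169.508 mm
Pe = 0.84 × 1.6 = 1.344 mm
D − Pe = 169.508 − 1.344 = 168.164 mm
Gross irrigation = 168.164 / 0.72 = 233.561 mm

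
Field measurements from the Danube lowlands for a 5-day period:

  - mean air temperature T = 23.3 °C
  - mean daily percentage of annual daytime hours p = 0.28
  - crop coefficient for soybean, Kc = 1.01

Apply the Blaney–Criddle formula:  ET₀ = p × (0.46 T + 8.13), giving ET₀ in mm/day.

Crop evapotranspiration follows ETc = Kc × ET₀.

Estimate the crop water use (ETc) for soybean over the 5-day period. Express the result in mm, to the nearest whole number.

ET₀ = 0.28 × (0.46 × 23.3 + 8.13) = 0.28 × 18.848 = 5.2774 mm/d
ETc = Kc × ET₀ = 1.01 × 5.2774 = 5.3302 mm/d
Over 5 days: 5.3302 × 5 = 26.651 mm

27 mm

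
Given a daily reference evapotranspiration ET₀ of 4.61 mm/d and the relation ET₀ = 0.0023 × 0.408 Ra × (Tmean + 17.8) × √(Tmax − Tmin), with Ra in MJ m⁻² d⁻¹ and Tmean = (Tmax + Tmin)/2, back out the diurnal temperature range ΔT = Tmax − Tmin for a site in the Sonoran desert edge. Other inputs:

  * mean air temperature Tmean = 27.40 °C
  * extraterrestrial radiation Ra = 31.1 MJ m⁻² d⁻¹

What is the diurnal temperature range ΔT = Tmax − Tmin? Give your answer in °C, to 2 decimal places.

√ΔT = ET₀ / [0.0023 × 0.408 × Ra × (Tmean+17.8)] = 4.61 / (0.0023 × 12.6888 × 45.20) = 3.4947
ΔT = 3.4947² = 12.213 °C

12.21 °C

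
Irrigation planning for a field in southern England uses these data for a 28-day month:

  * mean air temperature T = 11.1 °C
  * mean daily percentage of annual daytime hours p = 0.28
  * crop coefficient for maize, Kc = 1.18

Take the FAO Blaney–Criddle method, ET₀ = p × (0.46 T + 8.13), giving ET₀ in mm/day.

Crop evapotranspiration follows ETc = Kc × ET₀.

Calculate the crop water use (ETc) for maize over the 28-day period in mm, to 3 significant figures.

ET₀ = 0.28 × (0.46 × 11.1 + 8.13) = 0.28 × 13.236 = 3.7061 mm/d
ETc = Kc × ET₀ = 1.18 × 3.7061 = 4.3732 mm/d
Over 28 days: 4.3732 × 28 = 122.450 mm

122 mm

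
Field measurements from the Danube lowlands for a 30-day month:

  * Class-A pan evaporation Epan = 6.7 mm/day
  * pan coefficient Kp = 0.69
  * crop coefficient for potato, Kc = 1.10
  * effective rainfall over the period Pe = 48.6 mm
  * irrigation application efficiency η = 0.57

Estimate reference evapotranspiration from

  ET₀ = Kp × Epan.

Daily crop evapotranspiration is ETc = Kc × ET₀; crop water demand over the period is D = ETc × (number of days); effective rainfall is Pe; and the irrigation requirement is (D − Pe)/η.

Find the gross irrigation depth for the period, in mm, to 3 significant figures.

ET₀ = 0.69 × 6.7 = 4.6230 mm/d
ETc = Kc × ET₀ = 1.10 × 4.6230 = 5.0853 mm/d
Crop demand D = ETc × 30 d = 5.0853 × 30 = 152.559 mm
D − Pe = 152.559 − 48.6 = 103.959 mm
Gross irrigation = 103.959 / 0.57 = 182.384 mm

182 mm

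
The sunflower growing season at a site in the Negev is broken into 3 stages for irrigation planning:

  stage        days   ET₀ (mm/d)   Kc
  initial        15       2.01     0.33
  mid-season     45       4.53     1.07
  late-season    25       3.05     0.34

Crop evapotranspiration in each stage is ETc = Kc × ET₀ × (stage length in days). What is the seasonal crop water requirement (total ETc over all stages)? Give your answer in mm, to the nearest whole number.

initial: 0.33 × 2.01 × 15 = 9.95 mm
mid-season: 1.07 × 4.53 × 45 = 218.12 mm
late-season: 0.34 × 3.05 × 25 = 25.93 mm
Seasonal total = 254.00 mm

254 mm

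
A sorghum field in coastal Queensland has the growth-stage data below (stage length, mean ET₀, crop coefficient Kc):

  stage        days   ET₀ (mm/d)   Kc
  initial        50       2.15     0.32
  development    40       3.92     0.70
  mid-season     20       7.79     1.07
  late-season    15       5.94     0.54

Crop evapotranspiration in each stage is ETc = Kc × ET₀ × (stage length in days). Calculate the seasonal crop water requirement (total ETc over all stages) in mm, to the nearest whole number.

initial: 0.32 × 2.15 × 50 = 34.40 mm
development: 0.70 × 3.92 × 40 = 109.76 mm
mid-season: 1.07 × 7.79 × 20 = 166.71 mm
late-season: 0.54 × 5.94 × 15 = 48.11 mm
Seasonal total = 358.98 mm

359 mm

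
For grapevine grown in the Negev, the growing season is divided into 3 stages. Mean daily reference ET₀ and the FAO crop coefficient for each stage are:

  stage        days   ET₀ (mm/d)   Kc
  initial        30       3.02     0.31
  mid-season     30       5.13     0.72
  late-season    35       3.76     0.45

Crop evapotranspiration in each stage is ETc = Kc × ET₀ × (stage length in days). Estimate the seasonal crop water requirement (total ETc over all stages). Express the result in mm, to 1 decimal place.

198.1 mm

initial: 0.31 × 3.02 × 30 = 28.09 mm
mid-season: 0.72 × 5.13 × 30 = 110.81 mm
late-season: 0.45 × 3.76 × 35 = 59.22 mm
Seasonal total = 198.12 mm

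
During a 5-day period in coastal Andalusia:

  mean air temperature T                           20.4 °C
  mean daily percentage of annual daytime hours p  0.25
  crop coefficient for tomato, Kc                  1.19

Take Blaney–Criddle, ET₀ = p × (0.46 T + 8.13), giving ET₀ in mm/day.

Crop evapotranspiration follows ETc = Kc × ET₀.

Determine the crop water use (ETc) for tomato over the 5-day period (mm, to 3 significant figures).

ET₀ = 0.25 × (0.46 × 20.4 + 8.13) = 0.25 × 17.514 = 4.3785 mm/d
ETc = Kc × ET₀ = 1.19 × 4.3785 = 5.2104 mm/d
Over 5 days: 5.2104 × 5 = 26.052 mm

26.1 mm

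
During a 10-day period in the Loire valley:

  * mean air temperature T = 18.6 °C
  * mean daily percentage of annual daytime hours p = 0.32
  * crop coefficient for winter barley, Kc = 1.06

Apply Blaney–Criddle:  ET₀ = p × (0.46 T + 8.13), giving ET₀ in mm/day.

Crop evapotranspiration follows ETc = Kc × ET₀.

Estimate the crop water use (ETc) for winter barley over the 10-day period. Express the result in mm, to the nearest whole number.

57 mm

ET₀ = 0.32 × (0.46 × 18.6 + 8.13) = 0.32 × 16.686 = 5.3395 mm/d
ETc = Kc × ET₀ = 1.06 × 5.3395 = 5.6599 mm/d
Over 10 days: 5.6599 × 10 = 56.599 mm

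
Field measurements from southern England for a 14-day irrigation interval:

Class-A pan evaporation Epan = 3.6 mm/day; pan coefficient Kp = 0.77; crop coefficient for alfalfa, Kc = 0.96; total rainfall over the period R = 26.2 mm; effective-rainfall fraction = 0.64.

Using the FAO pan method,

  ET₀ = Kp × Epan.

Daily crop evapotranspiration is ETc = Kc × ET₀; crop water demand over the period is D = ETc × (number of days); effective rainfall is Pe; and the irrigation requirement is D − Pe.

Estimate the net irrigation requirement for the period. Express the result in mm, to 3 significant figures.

20.5 mm

ET₀ = 0.77 × 3.6 = 2.7720 mm/d
ETc = Kc × ET₀ = 0.96 × 2.7720 = 2.6611 mm/d
Crop demand D = ETc × 14 d = 2.6611 × 14 = 37.255 mm
Pe = 0.64 × 26.2 = 16.768 mm
D − Pe = 37.255 − 16.768 = 20.487 mm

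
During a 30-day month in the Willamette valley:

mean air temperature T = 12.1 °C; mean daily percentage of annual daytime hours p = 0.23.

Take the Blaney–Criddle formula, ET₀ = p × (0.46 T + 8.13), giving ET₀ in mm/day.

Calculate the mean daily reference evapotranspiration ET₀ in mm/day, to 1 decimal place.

3.2 mm/day

ET₀ = 0.23 × (0.46 × 12.1 + 8.13) = 0.23 × 13.696 = 3.1501 mm/d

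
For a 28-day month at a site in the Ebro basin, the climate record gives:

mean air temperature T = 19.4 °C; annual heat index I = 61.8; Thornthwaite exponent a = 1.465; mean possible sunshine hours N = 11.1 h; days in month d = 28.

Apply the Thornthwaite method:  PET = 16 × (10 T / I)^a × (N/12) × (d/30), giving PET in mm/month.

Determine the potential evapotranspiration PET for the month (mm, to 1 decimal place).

73.8 mm

10T/I = 10 × 19.4 / 61.8 = 3.1392
(10T/I)^a = 3.1392^1.465 = 5.3437
Uncorrected PET = 16 × 5.3437 = 85.499 mm
Correction = (N/12)(d/30) = (11.1/12)(28/30) = 0.8633
PET = 85.499 × 0.8633 = 73.811 mm/month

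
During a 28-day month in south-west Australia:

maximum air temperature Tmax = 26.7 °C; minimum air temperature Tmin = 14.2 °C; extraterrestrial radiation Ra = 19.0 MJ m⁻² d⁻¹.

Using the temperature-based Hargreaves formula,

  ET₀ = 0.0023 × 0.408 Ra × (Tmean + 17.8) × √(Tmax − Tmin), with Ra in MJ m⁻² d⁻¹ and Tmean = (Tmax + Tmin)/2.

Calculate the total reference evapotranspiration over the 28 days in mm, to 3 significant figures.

67.5 mm

Tmean = (26.7 + 14.2)/2 = 20.45 °C
0.408 Ra = 0.408 × 19.0 = 7.7520 mm/d equivalent
ET₀ = 0.0023 × 7.7520 × (20.45 + 17.8) × √12.5 = 0.0023 × 7.7520 × 38.25 × 3.5355 = 2.4111 mm/d
Over 28 days: 2.4111 × 28 = 67.511 mm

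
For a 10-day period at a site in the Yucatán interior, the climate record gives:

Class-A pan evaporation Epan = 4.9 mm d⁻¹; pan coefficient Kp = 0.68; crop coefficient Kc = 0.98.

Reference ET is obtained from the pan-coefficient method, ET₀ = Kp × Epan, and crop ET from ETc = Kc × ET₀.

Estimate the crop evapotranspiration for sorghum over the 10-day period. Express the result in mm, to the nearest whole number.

ET₀ = 0.68 × 4.9 = 3.3320 mm/d
ETc = Kc × ET₀ = 0.98 × 3.3320 = 3.2654 mm/d
Over 10 days: 3.2654 × 10 = 32.654 mm

33 mm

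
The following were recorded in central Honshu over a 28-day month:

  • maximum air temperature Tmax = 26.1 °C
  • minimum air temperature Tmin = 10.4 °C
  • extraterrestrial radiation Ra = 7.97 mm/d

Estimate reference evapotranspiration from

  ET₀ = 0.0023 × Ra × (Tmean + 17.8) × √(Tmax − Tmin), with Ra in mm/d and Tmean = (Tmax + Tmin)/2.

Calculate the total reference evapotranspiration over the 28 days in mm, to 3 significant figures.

73.3 mm

Tmean = (26.1 + 10.4)/2 = 18.25 °C
ET₀ = 0.0023 × 7.97 × (18.25 + 17.8) × √15.7 = 0.0023 × 7.97 × 36.05 × 3.9623 = 2.6184 mm/d
Over 28 days: 2.6184 × 28 = 73.315 mm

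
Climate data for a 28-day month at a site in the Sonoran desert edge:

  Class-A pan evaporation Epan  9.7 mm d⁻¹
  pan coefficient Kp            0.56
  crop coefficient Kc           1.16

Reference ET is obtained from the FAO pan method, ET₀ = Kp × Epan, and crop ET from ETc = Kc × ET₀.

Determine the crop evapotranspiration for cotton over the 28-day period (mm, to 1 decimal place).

ET₀ = 0.56 × 9.7 = 5.4320 mm/d
ETc = Kc × ET₀ = 1.16 × 5.4320 = 6.3011 mm/d
Over 28 days: 6.3011 × 28 = 176.431 mm

176.4 mm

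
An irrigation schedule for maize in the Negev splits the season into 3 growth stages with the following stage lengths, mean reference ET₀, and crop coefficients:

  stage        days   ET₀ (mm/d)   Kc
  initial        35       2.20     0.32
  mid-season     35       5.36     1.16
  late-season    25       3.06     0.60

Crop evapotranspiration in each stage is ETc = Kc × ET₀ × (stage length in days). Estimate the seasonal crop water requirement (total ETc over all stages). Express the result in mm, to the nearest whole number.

288 mm

initial: 0.32 × 2.20 × 35 = 24.64 mm
mid-season: 1.16 × 5.36 × 35 = 217.62 mm
late-season: 0.60 × 3.06 × 25 = 45.90 mm
Seasonal total = 288.16 mm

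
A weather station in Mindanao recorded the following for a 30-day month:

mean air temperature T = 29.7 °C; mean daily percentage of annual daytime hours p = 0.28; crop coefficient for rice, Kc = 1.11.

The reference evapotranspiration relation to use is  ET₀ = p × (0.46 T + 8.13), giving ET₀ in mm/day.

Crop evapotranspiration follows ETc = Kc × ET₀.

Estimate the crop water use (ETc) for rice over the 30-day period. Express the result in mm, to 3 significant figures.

ET₀ = 0.28 × (0.46 × 29.7 + 8.13) = 0.28 × 21.792 = 6.1018 mm/d
ETc = Kc × ET₀ = 1.11 × 6.1018 = 6.7730 mm/d
Over 30 days: 6.7730 × 30 = 203.190 mm

203 mm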